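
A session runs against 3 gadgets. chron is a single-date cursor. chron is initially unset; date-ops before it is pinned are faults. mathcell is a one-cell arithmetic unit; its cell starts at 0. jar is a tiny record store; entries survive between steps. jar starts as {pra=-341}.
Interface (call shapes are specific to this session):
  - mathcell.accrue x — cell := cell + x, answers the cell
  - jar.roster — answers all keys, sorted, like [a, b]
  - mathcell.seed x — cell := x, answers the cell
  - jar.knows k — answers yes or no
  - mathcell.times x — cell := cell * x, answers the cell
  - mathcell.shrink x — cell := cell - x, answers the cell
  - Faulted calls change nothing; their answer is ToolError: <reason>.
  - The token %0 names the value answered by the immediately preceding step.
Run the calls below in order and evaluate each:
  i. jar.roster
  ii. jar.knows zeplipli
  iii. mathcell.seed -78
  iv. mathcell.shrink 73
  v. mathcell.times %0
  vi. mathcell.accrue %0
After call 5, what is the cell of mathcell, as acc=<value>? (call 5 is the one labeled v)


Answer: acc=22801

Derivation:
! 1. roster() ~> [pra]
! 2. knows(k=zeplipli) ~> no
! 3. seed(x=-78) ~> -78
! 4. shrink(x=73) ~> -151
! 5. times(x=%0) ~> 22801
! 6. accrue(x=%0) ~> 45602


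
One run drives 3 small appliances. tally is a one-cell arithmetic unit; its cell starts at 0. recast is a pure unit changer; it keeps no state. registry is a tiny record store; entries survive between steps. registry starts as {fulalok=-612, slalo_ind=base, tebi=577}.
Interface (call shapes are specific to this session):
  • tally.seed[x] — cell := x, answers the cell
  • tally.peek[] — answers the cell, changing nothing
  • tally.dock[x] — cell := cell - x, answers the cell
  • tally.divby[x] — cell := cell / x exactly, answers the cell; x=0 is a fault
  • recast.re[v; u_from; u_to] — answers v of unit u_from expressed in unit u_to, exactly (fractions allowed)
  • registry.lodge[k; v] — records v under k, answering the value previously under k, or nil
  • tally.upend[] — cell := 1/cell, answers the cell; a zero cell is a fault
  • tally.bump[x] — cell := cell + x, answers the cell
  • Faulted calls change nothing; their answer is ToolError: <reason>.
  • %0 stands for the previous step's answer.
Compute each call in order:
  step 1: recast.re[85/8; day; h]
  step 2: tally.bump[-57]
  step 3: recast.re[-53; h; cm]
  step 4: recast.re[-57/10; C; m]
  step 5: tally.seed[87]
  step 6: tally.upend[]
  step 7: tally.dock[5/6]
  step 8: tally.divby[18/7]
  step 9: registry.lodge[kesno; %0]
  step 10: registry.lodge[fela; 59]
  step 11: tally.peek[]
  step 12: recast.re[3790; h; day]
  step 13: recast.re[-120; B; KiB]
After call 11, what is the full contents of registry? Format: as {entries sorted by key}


Answer: {fela=59, fulalok=-612, kesno=-1001/3132, slalo_ind=base, tebi=577}

Derivation:
% recast.re(v=85/8, u_from=day, u_to=h) => 255
% tally.bump(x=-57) => -57
% recast.re(v=-53, u_from=h, u_to=cm) => ToolError: incompatible units
% recast.re(v=-57/10, u_from=C, u_to=m) => ToolError: incompatible units
% tally.seed(x=87) => 87
% tally.upend() => 1/87
% tally.dock(x=5/6) => -143/174
% tally.divby(x=18/7) => -1001/3132
% registry.lodge(k=kesno, v=%0) => nil
% registry.lodge(k=fela, v=59) => nil
% tally.peek() => -1001/3132
% recast.re(v=3790, u_from=h, u_to=day) => 1895/12
% recast.re(v=-120, u_from=B, u_to=KiB) => -15/128


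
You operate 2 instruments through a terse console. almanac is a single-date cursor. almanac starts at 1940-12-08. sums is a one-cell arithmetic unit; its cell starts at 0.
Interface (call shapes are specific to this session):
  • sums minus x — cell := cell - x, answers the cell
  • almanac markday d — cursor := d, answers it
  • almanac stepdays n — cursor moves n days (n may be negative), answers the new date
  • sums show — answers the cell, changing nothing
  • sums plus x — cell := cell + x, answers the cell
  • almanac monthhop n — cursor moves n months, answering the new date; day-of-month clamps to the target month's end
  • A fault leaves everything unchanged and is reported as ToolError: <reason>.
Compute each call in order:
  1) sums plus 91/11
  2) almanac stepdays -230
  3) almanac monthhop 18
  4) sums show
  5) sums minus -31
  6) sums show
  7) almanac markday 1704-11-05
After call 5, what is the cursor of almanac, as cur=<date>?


Answer: cur=1941-10-22

Derivation:
>> sums plus(x='91/11')
<< 91/11
>> almanac stepdays(n='-230')
<< 1940-04-22
>> almanac monthhop(n='18')
<< 1941-10-22
>> sums show()
<< 91/11
>> sums minus(x='-31')
<< 432/11
>> sums show()
<< 432/11
>> almanac markday(d='1704-11-05')
<< 1704-11-05


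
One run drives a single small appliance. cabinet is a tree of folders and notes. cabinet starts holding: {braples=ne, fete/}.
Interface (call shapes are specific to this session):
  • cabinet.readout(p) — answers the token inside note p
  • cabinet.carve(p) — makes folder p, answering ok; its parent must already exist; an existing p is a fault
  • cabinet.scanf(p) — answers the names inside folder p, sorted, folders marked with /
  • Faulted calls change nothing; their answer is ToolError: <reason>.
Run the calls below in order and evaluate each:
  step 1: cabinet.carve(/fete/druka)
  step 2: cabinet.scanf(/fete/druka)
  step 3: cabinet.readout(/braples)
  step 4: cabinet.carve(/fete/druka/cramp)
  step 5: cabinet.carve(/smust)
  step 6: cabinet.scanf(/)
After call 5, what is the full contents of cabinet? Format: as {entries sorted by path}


! 1. cabinet.carve(p=/fete/druka) => ok
! 2. cabinet.scanf(p=/fete/druka) => []
! 3. cabinet.readout(p=/braples) => ne
! 4. cabinet.carve(p=/fete/druka/cramp) => ok
! 5. cabinet.carve(p=/smust) => ok
! 6. cabinet.scanf(p=/) => [braples, fete/, smust/]

Answer: {braples=ne, fete/, fete/druka/, fete/druka/cramp/, smust/}


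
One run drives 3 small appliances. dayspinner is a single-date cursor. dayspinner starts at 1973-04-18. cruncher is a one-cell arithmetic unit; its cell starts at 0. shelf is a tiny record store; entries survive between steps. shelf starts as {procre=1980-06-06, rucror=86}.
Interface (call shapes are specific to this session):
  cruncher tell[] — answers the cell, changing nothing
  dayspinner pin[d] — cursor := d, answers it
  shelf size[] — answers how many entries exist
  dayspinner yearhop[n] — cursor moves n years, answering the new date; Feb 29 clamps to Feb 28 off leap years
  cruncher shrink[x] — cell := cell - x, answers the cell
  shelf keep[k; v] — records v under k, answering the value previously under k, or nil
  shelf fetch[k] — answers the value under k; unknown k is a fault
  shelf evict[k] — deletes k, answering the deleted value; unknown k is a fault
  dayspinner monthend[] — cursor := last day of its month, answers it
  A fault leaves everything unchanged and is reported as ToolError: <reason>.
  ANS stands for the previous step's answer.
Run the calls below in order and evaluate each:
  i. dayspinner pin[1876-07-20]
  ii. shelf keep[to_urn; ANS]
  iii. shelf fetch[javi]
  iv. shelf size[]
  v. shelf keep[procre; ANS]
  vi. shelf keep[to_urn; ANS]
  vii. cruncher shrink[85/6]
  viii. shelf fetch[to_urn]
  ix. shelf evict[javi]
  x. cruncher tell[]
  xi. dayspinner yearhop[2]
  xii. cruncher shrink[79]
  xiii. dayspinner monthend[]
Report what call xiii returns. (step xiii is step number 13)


Answer: 1878-07-31

Derivation:
CALL dayspinner pin[d: 1876-07-20]
RET  1876-07-20
CALL shelf keep[k: to_urn; v: ANS]
RET  nil
CALL shelf fetch[k: javi]
RET  ToolError: no such key javi
CALL shelf size[]
RET  3
CALL shelf keep[k: procre; v: ANS]
RET  1980-06-06
CALL shelf keep[k: to_urn; v: ANS]
RET  1876-07-20
CALL cruncher shrink[x: 85/6]
RET  -85/6
CALL shelf fetch[k: to_urn]
RET  1980-06-06
CALL shelf evict[k: javi]
RET  ToolError: no such key javi
CALL cruncher tell[]
RET  -85/6
CALL dayspinner yearhop[n: 2]
RET  1878-07-20
CALL cruncher shrink[x: 79]
RET  -559/6
CALL dayspinner monthend[]
RET  1878-07-31


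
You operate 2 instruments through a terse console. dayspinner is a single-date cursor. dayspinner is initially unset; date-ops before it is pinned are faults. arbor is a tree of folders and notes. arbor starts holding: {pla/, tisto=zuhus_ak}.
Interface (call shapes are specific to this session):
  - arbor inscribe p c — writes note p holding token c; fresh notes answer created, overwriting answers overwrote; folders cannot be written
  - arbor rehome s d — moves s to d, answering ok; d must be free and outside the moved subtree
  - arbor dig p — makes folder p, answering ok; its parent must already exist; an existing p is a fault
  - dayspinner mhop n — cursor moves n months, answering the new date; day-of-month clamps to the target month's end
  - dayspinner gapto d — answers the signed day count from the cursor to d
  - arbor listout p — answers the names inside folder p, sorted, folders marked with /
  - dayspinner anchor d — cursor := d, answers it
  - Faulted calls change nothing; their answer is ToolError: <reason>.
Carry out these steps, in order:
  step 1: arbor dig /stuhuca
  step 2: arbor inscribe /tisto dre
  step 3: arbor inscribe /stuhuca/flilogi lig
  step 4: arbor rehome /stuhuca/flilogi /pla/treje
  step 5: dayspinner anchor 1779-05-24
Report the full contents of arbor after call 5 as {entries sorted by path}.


$ arbor dig p=/stuhuca
  ok
$ arbor inscribe p=/tisto c=dre
  overwrote
$ arbor inscribe p=/stuhuca/flilogi c=lig
  created
$ arbor rehome s=/stuhuca/flilogi d=/pla/treje
  ok
$ dayspinner anchor d=1779-05-24
  1779-05-24

Answer: {pla/, pla/treje=lig, stuhuca/, tisto=dre}


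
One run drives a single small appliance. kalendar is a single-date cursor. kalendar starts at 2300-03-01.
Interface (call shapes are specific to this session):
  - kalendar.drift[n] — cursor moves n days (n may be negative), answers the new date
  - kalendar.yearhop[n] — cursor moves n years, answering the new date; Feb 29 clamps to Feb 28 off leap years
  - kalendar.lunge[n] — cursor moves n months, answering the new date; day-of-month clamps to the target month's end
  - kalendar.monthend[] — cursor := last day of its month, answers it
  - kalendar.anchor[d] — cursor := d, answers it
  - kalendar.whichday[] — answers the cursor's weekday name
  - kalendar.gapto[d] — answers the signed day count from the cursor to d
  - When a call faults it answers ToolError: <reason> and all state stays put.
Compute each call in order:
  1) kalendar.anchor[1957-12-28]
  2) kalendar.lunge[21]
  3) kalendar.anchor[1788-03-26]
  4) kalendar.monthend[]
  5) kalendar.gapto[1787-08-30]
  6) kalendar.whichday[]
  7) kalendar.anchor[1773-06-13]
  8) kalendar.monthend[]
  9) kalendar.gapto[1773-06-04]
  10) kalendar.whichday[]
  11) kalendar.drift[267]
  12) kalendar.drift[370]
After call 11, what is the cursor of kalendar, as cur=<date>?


Step: kalendar.anchor[d: 1957-12-28]
Result: 1957-12-28
Step: kalendar.lunge[n: 21]
Result: 1959-09-28
Step: kalendar.anchor[d: 1788-03-26]
Result: 1788-03-26
Step: kalendar.monthend[]
Result: 1788-03-31
Step: kalendar.gapto[d: 1787-08-30]
Result: -214
Step: kalendar.whichday[]
Result: Monday
Step: kalendar.anchor[d: 1773-06-13]
Result: 1773-06-13
Step: kalendar.monthend[]
Result: 1773-06-30
Step: kalendar.gapto[d: 1773-06-04]
Result: -26
Step: kalendar.whichday[]
Result: Wednesday
Step: kalendar.drift[n: 267]
Result: 1774-03-24
Step: kalendar.drift[n: 370]
Result: 1775-03-29

Answer: cur=1774-03-24


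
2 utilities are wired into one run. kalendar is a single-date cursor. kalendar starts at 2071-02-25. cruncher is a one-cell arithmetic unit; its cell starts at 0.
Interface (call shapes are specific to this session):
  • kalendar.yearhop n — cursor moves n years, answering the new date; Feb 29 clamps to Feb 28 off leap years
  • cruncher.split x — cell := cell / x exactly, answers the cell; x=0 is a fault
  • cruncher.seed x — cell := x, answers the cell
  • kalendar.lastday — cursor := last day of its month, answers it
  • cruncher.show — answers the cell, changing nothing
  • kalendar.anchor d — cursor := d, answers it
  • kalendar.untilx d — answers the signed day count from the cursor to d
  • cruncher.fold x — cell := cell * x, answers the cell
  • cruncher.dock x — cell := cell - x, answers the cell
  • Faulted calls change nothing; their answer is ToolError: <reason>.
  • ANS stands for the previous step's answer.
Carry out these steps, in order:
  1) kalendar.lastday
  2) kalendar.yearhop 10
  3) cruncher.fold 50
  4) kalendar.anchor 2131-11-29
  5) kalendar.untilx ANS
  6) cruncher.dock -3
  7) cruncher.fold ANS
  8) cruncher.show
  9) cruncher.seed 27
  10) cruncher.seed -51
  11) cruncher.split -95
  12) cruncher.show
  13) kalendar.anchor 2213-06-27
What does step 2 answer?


Answer: 2081-02-28

Derivation:
~$ kalendar.lastday
:: 2071-02-28
~$ kalendar.yearhop n: 10
:: 2081-02-28
~$ cruncher.fold x: 50
:: 0
~$ kalendar.anchor d: 2131-11-29
:: 2131-11-29
~$ kalendar.untilx d: ANS
:: 0
~$ cruncher.dock x: -3
:: 3
~$ cruncher.fold x: ANS
:: 9
~$ cruncher.show
:: 9
~$ cruncher.seed x: 27
:: 27
~$ cruncher.seed x: -51
:: -51
~$ cruncher.split x: -95
:: 51/95
~$ cruncher.show
:: 51/95
~$ kalendar.anchor d: 2213-06-27
:: 2213-06-27


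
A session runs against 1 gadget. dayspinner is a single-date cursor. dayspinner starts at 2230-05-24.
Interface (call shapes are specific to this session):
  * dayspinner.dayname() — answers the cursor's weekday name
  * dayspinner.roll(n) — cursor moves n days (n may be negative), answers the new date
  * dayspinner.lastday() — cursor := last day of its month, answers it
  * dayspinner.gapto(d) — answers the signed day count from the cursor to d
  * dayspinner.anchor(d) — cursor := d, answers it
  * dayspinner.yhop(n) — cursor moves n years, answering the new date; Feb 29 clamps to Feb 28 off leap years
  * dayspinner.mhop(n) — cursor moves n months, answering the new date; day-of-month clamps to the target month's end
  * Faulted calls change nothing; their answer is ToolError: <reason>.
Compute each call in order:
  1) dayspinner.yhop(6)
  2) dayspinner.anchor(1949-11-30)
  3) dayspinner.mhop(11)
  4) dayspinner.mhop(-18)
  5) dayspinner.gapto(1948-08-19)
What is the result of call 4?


Answer: 1949-04-30

Derivation:
% dayspinner.yhop(n=6) ~> 2236-05-24
% dayspinner.anchor(d=1949-11-30) ~> 1949-11-30
% dayspinner.mhop(n=11) ~> 1950-10-30
% dayspinner.mhop(n=-18) ~> 1949-04-30
% dayspinner.gapto(d=1948-08-19) ~> -254


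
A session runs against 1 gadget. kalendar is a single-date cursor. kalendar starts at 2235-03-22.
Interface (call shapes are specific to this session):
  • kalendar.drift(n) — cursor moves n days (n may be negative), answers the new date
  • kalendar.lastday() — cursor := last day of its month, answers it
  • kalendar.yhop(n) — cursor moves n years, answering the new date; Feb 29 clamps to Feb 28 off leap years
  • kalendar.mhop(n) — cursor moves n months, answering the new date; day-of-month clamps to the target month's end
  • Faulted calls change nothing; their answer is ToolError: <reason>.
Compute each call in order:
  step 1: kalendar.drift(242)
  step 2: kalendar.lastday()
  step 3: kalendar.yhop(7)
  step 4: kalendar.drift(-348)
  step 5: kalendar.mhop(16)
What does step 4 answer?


Answer: 2241-12-17

Derivation:
> kalendar.drift n: 242
  2235-11-19
> kalendar.lastday
  2235-11-30
> kalendar.yhop n: 7
  2242-11-30
> kalendar.drift n: -348
  2241-12-17
> kalendar.mhop n: 16
  2243-04-17


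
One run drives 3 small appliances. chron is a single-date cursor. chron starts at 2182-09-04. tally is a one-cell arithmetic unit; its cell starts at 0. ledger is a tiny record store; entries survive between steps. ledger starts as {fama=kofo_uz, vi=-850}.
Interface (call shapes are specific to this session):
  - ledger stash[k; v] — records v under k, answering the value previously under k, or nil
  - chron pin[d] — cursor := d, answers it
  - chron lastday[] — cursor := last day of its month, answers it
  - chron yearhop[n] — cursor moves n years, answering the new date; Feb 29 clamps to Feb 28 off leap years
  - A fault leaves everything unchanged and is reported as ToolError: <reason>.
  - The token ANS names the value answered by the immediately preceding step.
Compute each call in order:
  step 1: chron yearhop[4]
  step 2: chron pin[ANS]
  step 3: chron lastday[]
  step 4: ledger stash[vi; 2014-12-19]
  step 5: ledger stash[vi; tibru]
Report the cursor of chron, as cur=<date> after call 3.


Answer: cur=2186-09-30

Derivation:
Step: chron yearhop[n='4']
Result: 2186-09-04
Step: chron pin[d='ANS']
Result: 2186-09-04
Step: chron lastday[]
Result: 2186-09-30
Step: ledger stash[k='vi'; v='2014-12-19']
Result: -850
Step: ledger stash[k='vi'; v='tibru']
Result: 2014-12-19


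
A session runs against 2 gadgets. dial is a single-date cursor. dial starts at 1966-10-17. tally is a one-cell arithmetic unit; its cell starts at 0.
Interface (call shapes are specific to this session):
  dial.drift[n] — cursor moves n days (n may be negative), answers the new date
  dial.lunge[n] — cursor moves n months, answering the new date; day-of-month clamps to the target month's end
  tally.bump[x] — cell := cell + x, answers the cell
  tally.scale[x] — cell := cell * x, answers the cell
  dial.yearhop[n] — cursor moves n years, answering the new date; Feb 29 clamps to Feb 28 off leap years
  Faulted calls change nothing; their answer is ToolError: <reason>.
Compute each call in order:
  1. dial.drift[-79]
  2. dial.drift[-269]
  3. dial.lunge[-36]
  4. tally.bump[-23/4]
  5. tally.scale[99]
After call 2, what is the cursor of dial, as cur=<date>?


Answer: cur=1965-11-03

Derivation:
Using drift(n='-79'), and see 1966-07-30.
Then drift(n='-269'), and get 1965-11-03.
I call lunge(n='-36'), giving 1962-11-03.
Invoking bump(x='-23/4'): -23/4.
I call scale(x='99'), → -2277/4.


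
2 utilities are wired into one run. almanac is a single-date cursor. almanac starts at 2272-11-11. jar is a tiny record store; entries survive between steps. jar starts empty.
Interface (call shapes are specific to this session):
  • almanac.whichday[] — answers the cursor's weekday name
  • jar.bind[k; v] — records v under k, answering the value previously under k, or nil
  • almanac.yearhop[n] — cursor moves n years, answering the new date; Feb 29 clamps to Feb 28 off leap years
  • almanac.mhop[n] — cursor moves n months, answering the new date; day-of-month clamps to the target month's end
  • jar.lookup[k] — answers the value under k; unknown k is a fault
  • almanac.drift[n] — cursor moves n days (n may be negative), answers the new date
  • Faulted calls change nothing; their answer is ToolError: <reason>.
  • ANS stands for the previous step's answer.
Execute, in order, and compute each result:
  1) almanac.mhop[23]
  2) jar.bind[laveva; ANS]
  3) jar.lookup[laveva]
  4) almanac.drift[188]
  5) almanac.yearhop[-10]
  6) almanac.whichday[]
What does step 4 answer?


Answer: 2275-04-17

Derivation:
Then almanac.mhop passing 23: 2274-10-11.
I run jar.bind passing laveva, ANS, yielding nil.
Next I call jar.lookup passing laveva, yielding 2274-10-11.
I call almanac.drift passing 188: 2275-04-17.
Then almanac.yearhop passing -10, and see 2265-04-17.
I invoke almanac.whichday, → Monday.


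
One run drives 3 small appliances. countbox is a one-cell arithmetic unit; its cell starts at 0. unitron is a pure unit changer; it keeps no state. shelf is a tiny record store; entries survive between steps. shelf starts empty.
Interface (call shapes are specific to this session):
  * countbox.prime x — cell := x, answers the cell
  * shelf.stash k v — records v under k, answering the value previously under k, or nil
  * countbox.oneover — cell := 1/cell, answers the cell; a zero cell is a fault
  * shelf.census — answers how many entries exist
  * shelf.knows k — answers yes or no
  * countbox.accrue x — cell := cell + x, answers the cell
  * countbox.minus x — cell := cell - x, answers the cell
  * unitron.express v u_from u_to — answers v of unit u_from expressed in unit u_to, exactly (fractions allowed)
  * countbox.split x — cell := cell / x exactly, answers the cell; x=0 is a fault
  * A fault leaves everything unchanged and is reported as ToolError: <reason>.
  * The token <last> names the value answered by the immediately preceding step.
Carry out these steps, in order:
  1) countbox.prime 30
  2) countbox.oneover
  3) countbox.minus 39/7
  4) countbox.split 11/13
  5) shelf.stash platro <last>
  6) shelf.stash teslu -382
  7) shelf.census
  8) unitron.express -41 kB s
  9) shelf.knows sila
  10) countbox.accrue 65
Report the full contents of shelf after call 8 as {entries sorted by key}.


Answer: {platro=-15119/2310, teslu=-382}

Derivation:
Using countbox.prime using 30, which returns 30.
I use countbox.oneover, giving 1/30.
I invoke countbox.minus using 39/7, → -1163/210.
Calling countbox.split using 11/13, — result: -15119/2310.
I try shelf.stash using platro, <last>, which returns nil.
I run shelf.stash using teslu, -382, and see nil.
I use shelf.census, giving 2.
I try unitron.express using -41, kB, s, and get ToolError: incompatible units.
I run shelf.knows using sila, — result: no.
Next I call countbox.accrue using 65: 135031/2310.


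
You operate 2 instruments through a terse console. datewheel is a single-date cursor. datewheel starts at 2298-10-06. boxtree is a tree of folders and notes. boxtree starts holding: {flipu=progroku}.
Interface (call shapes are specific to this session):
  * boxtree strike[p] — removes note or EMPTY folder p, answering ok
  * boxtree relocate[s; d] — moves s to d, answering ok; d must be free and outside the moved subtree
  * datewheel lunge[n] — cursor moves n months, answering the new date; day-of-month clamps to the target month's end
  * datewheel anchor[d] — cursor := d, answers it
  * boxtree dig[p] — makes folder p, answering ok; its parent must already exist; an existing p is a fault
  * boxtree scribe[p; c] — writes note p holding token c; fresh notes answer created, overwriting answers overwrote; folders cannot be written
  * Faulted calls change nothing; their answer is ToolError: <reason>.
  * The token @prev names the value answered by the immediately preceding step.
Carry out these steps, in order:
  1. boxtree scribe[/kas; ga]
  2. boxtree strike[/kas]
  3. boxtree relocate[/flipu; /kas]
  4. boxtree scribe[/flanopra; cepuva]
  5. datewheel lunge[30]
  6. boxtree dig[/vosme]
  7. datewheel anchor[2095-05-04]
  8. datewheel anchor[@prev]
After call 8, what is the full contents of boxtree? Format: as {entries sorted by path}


Answer: {flanopra=cepuva, kas=progroku, vosme/}

Derivation:
> boxtree scribe p='/kas' c='ga'
[out] created
> boxtree strike p='/kas'
[out] ok
> boxtree relocate s='/flipu' d='/kas'
[out] ok
> boxtree scribe p='/flanopra' c='cepuva'
[out] created
> datewheel lunge n='30'
[out] 2301-04-06
> boxtree dig p='/vosme'
[out] ok
> datewheel anchor d='2095-05-04'
[out] 2095-05-04
> datewheel anchor d='@prev'
[out] 2095-05-04


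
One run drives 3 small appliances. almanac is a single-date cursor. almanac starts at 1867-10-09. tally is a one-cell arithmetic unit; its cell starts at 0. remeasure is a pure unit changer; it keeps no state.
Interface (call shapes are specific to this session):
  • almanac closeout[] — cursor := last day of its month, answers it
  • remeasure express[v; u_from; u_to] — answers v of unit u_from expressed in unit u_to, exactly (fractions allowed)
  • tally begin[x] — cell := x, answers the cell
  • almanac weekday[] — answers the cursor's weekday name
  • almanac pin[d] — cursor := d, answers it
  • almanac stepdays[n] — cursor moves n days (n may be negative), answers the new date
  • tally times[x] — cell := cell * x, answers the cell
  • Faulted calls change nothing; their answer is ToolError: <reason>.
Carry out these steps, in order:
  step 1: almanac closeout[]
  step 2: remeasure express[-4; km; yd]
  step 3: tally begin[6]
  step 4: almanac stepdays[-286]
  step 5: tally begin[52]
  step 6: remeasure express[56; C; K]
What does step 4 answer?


==> almanac closeout()
<== 1867-10-31
==> remeasure express(v: -4, u_from: km, u_to: yd)
<== -5000000/1143
==> tally begin(x: 6)
<== 6
==> almanac stepdays(n: -286)
<== 1867-01-18
==> tally begin(x: 52)
<== 52
==> remeasure express(v: 56, u_from: C, u_to: K)
<== 6583/20

Answer: 1867-01-18


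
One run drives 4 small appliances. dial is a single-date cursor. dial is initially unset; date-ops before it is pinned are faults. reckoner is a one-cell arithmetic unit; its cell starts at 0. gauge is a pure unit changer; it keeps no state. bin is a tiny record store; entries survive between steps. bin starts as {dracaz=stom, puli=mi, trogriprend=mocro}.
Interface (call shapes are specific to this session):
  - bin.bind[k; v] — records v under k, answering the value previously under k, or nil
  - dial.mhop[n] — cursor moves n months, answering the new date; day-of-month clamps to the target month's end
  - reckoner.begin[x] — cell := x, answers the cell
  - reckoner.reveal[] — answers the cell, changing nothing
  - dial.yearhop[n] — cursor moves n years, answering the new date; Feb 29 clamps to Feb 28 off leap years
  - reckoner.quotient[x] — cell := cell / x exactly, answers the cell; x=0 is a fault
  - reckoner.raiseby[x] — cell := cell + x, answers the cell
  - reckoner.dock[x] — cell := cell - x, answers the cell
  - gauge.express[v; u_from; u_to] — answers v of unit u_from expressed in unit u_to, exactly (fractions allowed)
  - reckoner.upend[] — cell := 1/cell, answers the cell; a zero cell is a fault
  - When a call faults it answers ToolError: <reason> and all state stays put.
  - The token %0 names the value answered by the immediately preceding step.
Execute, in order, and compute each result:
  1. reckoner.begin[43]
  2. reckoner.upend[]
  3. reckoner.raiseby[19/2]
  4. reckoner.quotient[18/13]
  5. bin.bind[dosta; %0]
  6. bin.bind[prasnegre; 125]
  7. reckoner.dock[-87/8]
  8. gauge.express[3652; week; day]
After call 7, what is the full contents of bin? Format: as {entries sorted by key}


Answer: {dosta=1183/172, dracaz=stom, prasnegre=125, puli=mi, trogriprend=mocro}

Derivation:
CALL begin[x=43]
RET  43
CALL upend[]
RET  1/43
CALL raiseby[x=19/2]
RET  819/86
CALL quotient[x=18/13]
RET  1183/172
CALL bind[k=dosta; v=%0]
RET  nil
CALL bind[k=prasnegre; v=125]
RET  nil
CALL dock[x=-87/8]
RET  6107/344
CALL express[v=3652; u_from=week; u_to=day]
RET  25564


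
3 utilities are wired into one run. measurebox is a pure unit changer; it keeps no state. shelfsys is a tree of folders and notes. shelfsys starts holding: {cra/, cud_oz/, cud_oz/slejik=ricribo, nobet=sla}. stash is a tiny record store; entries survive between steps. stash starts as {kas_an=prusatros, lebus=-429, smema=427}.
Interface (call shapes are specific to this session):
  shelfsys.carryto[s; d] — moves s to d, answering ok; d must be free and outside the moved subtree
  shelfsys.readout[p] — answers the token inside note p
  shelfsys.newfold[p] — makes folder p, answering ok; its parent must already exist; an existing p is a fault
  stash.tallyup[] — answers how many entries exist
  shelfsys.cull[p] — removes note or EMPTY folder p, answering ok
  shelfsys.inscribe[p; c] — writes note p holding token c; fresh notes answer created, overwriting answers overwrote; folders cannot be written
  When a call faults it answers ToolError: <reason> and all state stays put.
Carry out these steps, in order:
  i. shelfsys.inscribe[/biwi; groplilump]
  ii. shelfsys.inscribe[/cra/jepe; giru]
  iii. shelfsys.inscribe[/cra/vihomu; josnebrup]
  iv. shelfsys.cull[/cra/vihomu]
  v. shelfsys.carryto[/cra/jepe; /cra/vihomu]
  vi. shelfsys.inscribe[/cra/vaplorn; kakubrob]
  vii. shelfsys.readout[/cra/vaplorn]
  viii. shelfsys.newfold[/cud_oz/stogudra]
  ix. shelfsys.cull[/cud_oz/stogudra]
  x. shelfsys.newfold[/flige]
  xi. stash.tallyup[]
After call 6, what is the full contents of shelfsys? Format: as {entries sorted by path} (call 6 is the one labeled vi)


Step: shelfsys.inscribe[p='/biwi'; c='groplilump']
Result: created
Step: shelfsys.inscribe[p='/cra/jepe'; c='giru']
Result: created
Step: shelfsys.inscribe[p='/cra/vihomu'; c='josnebrup']
Result: created
Step: shelfsys.cull[p='/cra/vihomu']
Result: ok
Step: shelfsys.carryto[s='/cra/jepe'; d='/cra/vihomu']
Result: ok
Step: shelfsys.inscribe[p='/cra/vaplorn'; c='kakubrob']
Result: created
Step: shelfsys.readout[p='/cra/vaplorn']
Result: kakubrob
Step: shelfsys.newfold[p='/cud_oz/stogudra']
Result: ok
Step: shelfsys.cull[p='/cud_oz/stogudra']
Result: ok
Step: shelfsys.newfold[p='/flige']
Result: ok
Step: stash.tallyup[]
Result: 3

Answer: {biwi=groplilump, cra/, cra/vaplorn=kakubrob, cra/vihomu=giru, cud_oz/, cud_oz/slejik=ricribo, nobet=sla}


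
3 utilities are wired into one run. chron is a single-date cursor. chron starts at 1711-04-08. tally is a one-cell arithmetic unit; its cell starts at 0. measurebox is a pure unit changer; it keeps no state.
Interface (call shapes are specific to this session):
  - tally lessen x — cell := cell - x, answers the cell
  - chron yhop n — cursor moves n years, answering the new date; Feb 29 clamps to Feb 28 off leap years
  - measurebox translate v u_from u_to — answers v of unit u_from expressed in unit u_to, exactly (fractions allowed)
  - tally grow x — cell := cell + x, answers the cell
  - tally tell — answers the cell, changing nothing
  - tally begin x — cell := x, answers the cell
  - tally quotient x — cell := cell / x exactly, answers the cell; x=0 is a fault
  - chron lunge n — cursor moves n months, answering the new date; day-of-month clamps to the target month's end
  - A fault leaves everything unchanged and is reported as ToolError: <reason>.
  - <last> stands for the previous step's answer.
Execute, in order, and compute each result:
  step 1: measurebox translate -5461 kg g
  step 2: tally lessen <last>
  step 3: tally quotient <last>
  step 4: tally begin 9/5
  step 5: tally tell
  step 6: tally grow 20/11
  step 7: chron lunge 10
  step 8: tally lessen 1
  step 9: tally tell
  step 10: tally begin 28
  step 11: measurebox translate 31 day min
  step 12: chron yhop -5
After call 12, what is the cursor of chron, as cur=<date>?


Answer: cur=1707-02-08

Derivation:
$ measurebox translate -5461 kg g
:: -5461000
$ tally lessen <last>
:: 5461000
$ tally quotient <last>
:: 1
$ tally begin 9/5
:: 9/5
$ tally tell
:: 9/5
$ tally grow 20/11
:: 199/55
$ chron lunge 10
:: 1712-02-08
$ tally lessen 1
:: 144/55
$ tally tell
:: 144/55
$ tally begin 28
:: 28
$ measurebox translate 31 day min
:: 44640
$ chron yhop -5
:: 1707-02-08


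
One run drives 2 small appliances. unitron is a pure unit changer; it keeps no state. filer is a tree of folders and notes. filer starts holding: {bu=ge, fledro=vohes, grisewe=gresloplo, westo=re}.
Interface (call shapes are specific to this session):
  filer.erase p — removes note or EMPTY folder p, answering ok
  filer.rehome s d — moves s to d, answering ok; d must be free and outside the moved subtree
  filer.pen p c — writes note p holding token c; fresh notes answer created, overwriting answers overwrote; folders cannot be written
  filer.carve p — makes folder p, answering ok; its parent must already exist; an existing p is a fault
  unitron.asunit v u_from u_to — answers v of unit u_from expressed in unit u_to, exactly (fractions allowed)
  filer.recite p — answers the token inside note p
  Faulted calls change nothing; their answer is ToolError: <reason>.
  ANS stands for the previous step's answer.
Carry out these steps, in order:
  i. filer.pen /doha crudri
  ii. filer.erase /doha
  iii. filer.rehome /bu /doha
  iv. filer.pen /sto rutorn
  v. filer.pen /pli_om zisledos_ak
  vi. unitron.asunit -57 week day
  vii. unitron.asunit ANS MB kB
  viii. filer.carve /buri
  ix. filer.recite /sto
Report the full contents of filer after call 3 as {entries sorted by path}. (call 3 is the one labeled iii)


Answer: {doha=ge, fledro=vohes, grisewe=gresloplo, westo=re}

Derivation:
→ filer.pen(/doha, crudri)
← created
→ filer.erase(/doha)
← ok
→ filer.rehome(/bu, /doha)
← ok
→ filer.pen(/sto, rutorn)
← created
→ filer.pen(/pli_om, zisledos_ak)
← created
→ unitron.asunit(-57, week, day)
← -399
→ unitron.asunit(ANS, MB, kB)
← -399000
→ filer.carve(/buri)
← ok
→ filer.recite(/sto)
← rutorn


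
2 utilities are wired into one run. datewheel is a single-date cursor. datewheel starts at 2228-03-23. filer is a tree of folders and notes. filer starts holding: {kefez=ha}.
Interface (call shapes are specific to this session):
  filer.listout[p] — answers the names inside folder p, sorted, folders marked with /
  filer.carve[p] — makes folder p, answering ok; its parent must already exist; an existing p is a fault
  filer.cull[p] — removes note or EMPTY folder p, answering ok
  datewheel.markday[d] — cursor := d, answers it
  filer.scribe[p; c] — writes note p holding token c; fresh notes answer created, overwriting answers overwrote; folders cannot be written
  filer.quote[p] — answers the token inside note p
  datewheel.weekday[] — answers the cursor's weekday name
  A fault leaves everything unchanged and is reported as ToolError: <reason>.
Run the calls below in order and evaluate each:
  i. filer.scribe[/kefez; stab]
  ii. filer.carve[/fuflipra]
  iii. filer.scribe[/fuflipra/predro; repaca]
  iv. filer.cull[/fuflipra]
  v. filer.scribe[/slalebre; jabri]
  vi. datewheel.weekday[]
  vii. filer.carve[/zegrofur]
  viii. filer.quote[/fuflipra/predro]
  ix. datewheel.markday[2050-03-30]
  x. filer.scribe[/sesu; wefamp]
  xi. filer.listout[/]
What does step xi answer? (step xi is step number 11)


~$ scribe p→/kefez c→stab
= overwrote
~$ carve p→/fuflipra
= ok
~$ scribe p→/fuflipra/predro c→repaca
= created
~$ cull p→/fuflipra
= ToolError: not empty
~$ scribe p→/slalebre c→jabri
= created
~$ weekday
= Sunday
~$ carve p→/zegrofur
= ok
~$ quote p→/fuflipra/predro
= repaca
~$ markday d→2050-03-30
= 2050-03-30
~$ scribe p→/sesu c→wefamp
= created
~$ listout p→/
= [fuflipra/, kefez, sesu, slalebre, zegrofur/]

Answer: [fuflipra/, kefez, sesu, slalebre, zegrofur/]


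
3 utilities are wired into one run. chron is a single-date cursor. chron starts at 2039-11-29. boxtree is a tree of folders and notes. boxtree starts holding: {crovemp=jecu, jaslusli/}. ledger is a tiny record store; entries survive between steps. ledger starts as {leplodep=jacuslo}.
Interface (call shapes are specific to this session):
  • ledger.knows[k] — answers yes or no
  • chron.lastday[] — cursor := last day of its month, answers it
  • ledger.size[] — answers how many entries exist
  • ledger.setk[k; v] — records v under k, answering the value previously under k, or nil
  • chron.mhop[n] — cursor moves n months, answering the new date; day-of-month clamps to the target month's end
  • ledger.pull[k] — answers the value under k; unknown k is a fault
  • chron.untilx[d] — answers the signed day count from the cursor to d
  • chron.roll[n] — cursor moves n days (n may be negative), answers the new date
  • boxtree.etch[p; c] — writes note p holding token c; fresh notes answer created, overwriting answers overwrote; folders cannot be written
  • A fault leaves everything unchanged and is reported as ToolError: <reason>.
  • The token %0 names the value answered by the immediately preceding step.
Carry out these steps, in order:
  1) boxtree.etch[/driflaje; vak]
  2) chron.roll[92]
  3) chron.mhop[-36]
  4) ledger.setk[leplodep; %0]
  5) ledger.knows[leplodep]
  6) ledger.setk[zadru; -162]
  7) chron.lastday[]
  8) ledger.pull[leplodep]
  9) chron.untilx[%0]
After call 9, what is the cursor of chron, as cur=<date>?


Answer: cur=2037-02-28

Derivation:
·→ boxtree.etch(p→/driflaje, c→vak)
·← created
·→ chron.roll(n→92)
·← 2040-02-29
·→ chron.mhop(n→-36)
·← 2037-02-28
·→ ledger.setk(k→leplodep, v→%0)
·← jacuslo
·→ ledger.knows(k→leplodep)
·← yes
·→ ledger.setk(k→zadru, v→-162)
·← nil
·→ chron.lastday()
·← 2037-02-28
·→ ledger.pull(k→leplodep)
·← 2037-02-28
·→ chron.untilx(d→%0)
·← 0


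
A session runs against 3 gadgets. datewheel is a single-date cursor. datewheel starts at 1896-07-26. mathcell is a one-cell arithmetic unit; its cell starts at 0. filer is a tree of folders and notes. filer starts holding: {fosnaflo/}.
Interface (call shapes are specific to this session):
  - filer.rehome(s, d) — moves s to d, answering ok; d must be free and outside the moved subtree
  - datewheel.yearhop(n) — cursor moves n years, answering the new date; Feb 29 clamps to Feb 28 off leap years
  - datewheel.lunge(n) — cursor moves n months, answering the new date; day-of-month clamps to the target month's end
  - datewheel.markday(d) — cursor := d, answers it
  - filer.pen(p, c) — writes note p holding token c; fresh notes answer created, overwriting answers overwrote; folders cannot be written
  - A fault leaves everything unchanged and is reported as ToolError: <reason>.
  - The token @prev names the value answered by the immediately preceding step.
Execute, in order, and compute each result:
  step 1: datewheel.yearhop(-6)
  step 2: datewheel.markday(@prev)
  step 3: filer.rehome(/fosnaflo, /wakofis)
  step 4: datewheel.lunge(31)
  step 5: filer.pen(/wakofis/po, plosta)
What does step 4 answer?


// 1. datewheel.yearhop(n: -6) == 1890-07-26
// 2. datewheel.markday(d: @prev) == 1890-07-26
// 3. filer.rehome(s: /fosnaflo, d: /wakofis) == ok
// 4. datewheel.lunge(n: 31) == 1893-02-26
// 5. filer.pen(p: /wakofis/po, c: plosta) == created

Answer: 1893-02-26


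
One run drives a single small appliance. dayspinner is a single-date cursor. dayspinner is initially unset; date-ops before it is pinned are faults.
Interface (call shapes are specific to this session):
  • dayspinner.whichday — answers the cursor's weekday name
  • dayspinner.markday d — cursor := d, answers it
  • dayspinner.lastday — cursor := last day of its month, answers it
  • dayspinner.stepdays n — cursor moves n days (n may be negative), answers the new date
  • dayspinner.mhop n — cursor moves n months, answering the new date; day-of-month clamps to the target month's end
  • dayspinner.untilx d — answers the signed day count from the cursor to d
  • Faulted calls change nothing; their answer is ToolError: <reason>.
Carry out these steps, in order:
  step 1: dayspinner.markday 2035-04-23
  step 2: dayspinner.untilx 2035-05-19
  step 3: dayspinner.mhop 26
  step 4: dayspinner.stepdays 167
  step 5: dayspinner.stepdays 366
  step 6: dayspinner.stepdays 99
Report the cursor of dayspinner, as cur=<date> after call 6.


Answer: cur=2039-03-17

Derivation:
% dayspinner.markday d=2035-04-23
= 2035-04-23
% dayspinner.untilx d=2035-05-19
= 26
% dayspinner.mhop n=26
= 2037-06-23
% dayspinner.stepdays n=167
= 2037-12-07
% dayspinner.stepdays n=366
= 2038-12-08
% dayspinner.stepdays n=99
= 2039-03-17


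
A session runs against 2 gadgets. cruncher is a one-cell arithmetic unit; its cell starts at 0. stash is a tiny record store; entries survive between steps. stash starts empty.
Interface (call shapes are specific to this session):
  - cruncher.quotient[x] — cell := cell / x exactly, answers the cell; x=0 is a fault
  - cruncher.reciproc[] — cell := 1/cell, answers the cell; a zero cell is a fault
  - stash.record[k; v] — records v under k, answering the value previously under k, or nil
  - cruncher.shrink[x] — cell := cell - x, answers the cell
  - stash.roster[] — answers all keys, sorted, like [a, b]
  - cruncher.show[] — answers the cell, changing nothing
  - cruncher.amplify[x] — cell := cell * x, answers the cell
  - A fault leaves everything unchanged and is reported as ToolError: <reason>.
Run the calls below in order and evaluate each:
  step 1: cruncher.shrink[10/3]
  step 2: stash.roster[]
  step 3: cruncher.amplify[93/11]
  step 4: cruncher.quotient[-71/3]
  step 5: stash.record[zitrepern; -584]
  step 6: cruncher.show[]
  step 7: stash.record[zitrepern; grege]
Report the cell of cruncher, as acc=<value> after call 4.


Answer: acc=930/781

Derivation:
% cruncher.shrink x=10/3
  -10/3
% stash.roster
  []
% cruncher.amplify x=93/11
  -310/11
% cruncher.quotient x=-71/3
  930/781
% stash.record k=zitrepern v=-584
  nil
% cruncher.show
  930/781
% stash.record k=zitrepern v=grege
  -584
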